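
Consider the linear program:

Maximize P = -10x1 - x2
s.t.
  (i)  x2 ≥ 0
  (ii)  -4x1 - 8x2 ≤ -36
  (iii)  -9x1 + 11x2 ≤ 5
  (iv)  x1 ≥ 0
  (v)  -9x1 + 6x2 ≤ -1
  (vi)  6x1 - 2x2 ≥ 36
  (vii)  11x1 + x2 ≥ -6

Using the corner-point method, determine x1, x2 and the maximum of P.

x1 = 45/7, x2 = 9/7, maximum P = -459/7

Feasible corners and P = -10x1 - x2:
  (9, 0) → P = -90
  (45/7, 9/7) → P = -459/7
  (203/24, 59/8) → P = -2207/24
The feasible region is unbounded (it extends along (11, 9), (1, 0)), but P strictly decreases along every unbounded feasible direction, so there is no improving ray and the maximum is attained at a vertex.

The binding constraints are -4x1 - 8x2 = -36 and 6x1 - 2x2 = 36.
Solving simultaneously gives x1 = 45/7, x2 = 9/7.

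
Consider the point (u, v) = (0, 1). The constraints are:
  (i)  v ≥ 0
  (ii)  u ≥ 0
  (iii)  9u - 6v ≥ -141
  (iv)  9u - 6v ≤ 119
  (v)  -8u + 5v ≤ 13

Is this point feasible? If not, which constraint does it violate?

feasible

(i): 1 ≥ 0 ✓
(ii): 0 ≥ 0 ✓
(iii): -6 ≥ -141 ✓
(iv): -6 ≤ 119 ✓
(v): 5 ≤ 13 ✓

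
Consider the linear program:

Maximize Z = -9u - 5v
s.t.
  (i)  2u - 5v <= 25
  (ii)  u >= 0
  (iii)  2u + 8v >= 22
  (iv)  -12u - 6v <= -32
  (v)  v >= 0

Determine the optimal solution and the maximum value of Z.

u = 31/21, v = 50/21, maximum Z = -529/21

Extreme points and Z = -9u - 5v:
  (25/2, 0) → Z = -225/2
  (0, 16/3) → Z = -80/3
  (31/21, 50/21) → Z = -529/21
  (11, 0) → Z = -99
The feasible region is unbounded (it extends along (0, 1), (5, 2)), but Z strictly decreases along every unbounded feasible direction, so there is no improving ray and the maximum is attained at a vertex.

At the optimal vertex, 2u + 8v = 22 and -12u - 6v = -32.
Solving simultaneously gives u = 31/21, v = 50/21.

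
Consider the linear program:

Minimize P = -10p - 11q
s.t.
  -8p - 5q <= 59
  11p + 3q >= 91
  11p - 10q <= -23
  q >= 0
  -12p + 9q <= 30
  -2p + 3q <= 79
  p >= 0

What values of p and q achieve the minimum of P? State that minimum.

p = 721/13, q = 823/13, minimum P = -1251

Corner points and P = -10p - 11q:
  (841/143, 114/13) → P = -1708/11
  (27/5, 158/15) → P = -2548/15
  (721/13, 823/13) → P = -1251
  (69/2, 148/3) → P = -2663/3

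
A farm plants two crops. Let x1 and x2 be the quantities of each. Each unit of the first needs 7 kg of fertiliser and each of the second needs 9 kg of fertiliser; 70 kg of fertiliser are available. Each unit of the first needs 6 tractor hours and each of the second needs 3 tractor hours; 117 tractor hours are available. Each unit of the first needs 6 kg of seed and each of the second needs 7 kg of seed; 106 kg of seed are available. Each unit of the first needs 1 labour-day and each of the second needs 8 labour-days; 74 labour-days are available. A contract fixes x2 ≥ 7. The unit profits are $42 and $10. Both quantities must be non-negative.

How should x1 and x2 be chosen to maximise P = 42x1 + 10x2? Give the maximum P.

Corner points and P = 42x1 + 10x2:
  (0, 70/9) → P = 700/9
  (0, 7) → P = 70
  (1, 7) → P = 112

x1 = 1, x2 = 7, maximum P = 112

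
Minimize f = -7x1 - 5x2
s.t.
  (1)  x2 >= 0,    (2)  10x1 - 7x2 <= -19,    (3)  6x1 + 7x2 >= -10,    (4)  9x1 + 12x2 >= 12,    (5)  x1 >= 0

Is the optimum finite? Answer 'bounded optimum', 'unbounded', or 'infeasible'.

unbounded

From the feasible point (0, 19/7), moving in the direction (0, 1) keeps every constraint satisfied while f decreases without bound.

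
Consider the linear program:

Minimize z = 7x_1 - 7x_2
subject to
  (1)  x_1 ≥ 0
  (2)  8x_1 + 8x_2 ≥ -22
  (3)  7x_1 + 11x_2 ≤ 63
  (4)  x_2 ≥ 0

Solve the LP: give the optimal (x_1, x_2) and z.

x_1 = 0, x_2 = 63/11, minimum z = -441/11

The optimum lies where x_1 = 0 and 7x_1 + 11x_2 = 63.
Solving simultaneously gives x_1 = 0, x_2 = 63/11.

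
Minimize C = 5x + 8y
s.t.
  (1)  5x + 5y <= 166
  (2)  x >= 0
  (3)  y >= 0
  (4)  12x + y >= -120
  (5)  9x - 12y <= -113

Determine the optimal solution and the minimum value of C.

x = 0, y = 113/12, minimum C = 226/3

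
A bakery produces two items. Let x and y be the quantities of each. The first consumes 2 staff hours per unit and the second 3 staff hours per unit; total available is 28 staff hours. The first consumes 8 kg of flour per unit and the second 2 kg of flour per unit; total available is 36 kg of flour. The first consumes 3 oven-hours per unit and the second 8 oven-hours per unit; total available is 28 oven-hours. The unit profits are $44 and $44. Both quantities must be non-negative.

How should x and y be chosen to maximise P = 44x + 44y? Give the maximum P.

x = 4, y = 2, maximum P = 264

The binding constraints are 8x + 2y = 36 and 3x + 8y = 28.
Solving simultaneously gives x = 4, y = 2.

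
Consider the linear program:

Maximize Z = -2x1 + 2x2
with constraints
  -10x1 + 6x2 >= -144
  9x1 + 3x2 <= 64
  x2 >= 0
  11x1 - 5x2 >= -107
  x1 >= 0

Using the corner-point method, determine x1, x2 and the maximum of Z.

Extreme points and Z = -2x1 + 2x2:
  (64/9, 0) → Z = -128/9
  (0, 64/3) → Z = 128/3
  (0, 0) → Z = 0

x1 = 0, x2 = 64/3, maximum Z = 128/3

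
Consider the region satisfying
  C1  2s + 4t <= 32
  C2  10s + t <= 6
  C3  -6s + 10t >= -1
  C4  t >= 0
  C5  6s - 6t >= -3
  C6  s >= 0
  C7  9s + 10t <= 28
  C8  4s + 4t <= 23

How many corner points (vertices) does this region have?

5

The feasible vertices (each the meet of two boundaries and inside every other half-plane) are:
  (61/106, 13/53)
  (1/2, 1)
  (1/6, 0)
  (0, 0)
  (0, 1/2)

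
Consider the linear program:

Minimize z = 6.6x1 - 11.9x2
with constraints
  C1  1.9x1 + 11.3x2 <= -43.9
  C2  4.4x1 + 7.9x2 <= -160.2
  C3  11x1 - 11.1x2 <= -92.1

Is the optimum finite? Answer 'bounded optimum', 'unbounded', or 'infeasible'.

From the feasible point (-146345/3471, 11122/3471), moving in the direction (-11.3, 1.9) keeps every constraint satisfied while z decreases without bound.

unbounded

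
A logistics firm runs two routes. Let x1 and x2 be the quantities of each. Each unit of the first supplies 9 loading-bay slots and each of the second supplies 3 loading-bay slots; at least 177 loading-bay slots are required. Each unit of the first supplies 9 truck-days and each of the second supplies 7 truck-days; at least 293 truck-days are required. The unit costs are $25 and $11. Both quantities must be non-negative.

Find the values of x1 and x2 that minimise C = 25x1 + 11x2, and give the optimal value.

x1 = 10, x2 = 29, minimum C = 569

Feasible corners and C = 25x1 + 11x2:
  (0, 59) → C = 649
  (293/9, 0) → C = 7325/9
  (10, 29) → C = 569
The feasible region is unbounded (it extends along (0, 1), (1, 0)), but C strictly increases along every unbounded feasible direction, so there is no improving ray and the minimum is attained at a vertex.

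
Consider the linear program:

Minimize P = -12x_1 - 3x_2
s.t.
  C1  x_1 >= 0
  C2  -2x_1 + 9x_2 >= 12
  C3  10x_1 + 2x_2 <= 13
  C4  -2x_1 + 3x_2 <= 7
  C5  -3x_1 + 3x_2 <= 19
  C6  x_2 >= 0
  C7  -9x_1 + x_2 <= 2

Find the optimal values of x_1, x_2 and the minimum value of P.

x_1 = 25/34, x_2 = 48/17, minimum P = -294/17

Corner points and P = -12x_1 - 3x_2:
  (0, 4/3) → P = -4
  (0, 2) → P = -6
  (93/94, 73/47) → P = -777/47
  (25/34, 48/17) → P = -294/17
  (1/25, 59/25) → P = -189/25

The binding constraints are 10x_1 + 2x_2 = 13 and -2x_1 + 3x_2 = 7.
Solving simultaneously gives x_1 = 25/34, x_2 = 48/17.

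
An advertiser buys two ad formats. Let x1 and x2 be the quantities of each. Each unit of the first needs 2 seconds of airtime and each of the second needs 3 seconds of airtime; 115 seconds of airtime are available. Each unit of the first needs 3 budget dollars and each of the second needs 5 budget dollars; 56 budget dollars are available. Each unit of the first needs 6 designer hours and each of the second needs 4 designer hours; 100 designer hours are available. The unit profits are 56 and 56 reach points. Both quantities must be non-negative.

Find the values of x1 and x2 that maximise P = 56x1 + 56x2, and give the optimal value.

x1 = 46/3, x2 = 2, maximum P = 2912/3

Corner points and P = 56x1 + 56x2:
  (0, 0) → P = 0
  (0, 56/5) → P = 3136/5
  (50/3, 0) → P = 2800/3
  (46/3, 2) → P = 2912/3

The optimum lies where 3x1 + 5x2 = 56 and 6x1 + 4x2 = 100.
Solving simultaneously gives x1 = 46/3, x2 = 2.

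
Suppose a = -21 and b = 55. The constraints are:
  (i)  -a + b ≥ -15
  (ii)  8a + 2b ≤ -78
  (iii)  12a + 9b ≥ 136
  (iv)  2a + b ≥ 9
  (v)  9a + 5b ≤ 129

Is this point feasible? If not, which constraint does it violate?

not feasible — violates (ii)

Constraint (ii): 8a + 2b = -58, which is not ≤ -78. All other constraints are satisfied.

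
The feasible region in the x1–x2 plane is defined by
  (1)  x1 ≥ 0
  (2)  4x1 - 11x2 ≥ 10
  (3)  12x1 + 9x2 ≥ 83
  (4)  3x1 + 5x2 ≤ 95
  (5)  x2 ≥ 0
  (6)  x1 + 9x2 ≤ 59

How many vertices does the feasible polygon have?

5

Pairwise boundary intersections that survive every other constraint:
  (1003/168, 53/42)
  (739/47, 226/47)
  (83/12, 0)
  (95/3, 0)
  (280/11, 41/11)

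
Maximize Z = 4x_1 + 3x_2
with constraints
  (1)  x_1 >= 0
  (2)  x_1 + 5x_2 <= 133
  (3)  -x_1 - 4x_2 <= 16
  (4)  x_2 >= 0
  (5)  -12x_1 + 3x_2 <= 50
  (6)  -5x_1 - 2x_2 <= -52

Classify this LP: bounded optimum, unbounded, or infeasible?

bounded optimum

Corner points and Z = 4x_1 + 3x_2:
  (133, 0) → Z = 532
  (149/63, 1646/63) → Z = 5534/63
  (52/5, 0) → Z = 208/5
  (56/39, 874/39) → Z = 2846/39
The feasible region has finitely many vertices and no improving ray; the maximum is 532 at (133, 0).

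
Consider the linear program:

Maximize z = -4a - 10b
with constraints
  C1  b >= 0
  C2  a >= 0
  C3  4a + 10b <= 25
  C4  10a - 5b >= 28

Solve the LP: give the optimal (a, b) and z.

a = 14/5, b = 0, maximum z = -56/5

Extreme points and z = -4a - 10b:
  (25/4, 0) → z = -25
  (14/5, 0) → z = -56/5
  (27/8, 23/20) → z = -25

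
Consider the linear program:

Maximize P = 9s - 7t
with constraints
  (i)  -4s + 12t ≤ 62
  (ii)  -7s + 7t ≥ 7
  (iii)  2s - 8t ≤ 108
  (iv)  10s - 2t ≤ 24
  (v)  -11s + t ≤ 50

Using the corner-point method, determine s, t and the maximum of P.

s = 13/4, t = 17/4, maximum P = -1/2

The binding constraints are -7s + 7t = 7 and 10s - 2t = 24.
Solving simultaneously gives s = 13/4, t = 17/4.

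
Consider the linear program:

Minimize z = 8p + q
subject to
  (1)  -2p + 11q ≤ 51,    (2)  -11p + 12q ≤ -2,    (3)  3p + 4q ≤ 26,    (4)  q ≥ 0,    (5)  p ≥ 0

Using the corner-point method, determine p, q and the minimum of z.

p = 2/11, q = 0, minimum z = 16/11

Feasible corners and z = 8p + q:
  (4, 7/2) → z = 71/2
  (2/11, 0) → z = 16/11
  (26/3, 0) → z = 208/3

At the optimal vertex, -11p + 12q = -2 and q = 0.
Solving simultaneously gives p = 2/11, q = 0.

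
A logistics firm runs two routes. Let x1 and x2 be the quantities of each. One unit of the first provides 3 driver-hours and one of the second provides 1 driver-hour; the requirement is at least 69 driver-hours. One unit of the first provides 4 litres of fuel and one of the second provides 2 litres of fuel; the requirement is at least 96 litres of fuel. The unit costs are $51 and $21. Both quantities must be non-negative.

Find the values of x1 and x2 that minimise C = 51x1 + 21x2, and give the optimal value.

x1 = 21, x2 = 6, minimum C = 1197

The feasible region is unbounded (it extends along (0, 1), (1, 0)), but C strictly increases along every unbounded feasible direction, so there is no improving ray and the minimum is attained at a vertex.

At the optimal vertex, 3x1 + x2 = 69 and 4x1 + 2x2 = 96.
Solving simultaneously gives x1 = 21, x2 = 6.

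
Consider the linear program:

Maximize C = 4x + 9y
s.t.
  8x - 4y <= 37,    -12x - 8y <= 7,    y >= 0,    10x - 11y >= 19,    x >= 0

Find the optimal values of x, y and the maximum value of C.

Extreme points and C = 4x + 9y:
  (37/8, 0) → C = 37/2
  (331/48, 109/24) → C = 1643/24
  (19/10, 0) → C = 38/5

x = 331/48, y = 109/24, maximum C = 1643/24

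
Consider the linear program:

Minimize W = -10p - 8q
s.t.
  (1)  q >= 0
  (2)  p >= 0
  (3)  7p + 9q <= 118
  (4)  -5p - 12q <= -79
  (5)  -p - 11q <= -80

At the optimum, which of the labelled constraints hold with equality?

(3) and (5)

Extreme points and W = -10p - 8q:
  (0, 118/9) → W = -944/9
  (0, 80/11) → W = -640/11
  (17/2, 13/2) → W = -137

The minimum is at (17/2, 13/2). Substituting into each constraint, equality holds for (3) and (5); the remaining constraints have slack.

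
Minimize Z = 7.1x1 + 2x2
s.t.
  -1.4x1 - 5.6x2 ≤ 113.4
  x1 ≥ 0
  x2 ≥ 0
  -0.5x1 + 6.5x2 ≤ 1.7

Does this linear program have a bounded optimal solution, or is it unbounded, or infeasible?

bounded optimum

Vertices and Z = 7.1x1 + 2x2:
  (0, 0) → Z = 0
  (0, 17/65) → Z = 34/65
The feasible region has finitely many vertices and no improving ray; the minimum is 0 at (0, 0).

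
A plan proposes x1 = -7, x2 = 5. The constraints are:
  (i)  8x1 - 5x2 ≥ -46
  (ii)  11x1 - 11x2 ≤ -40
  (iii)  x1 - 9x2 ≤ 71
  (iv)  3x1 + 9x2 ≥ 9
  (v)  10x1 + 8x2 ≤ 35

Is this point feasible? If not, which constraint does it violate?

not feasible — violates (i)

Constraint (i): 8x1 - 5x2 = -81, which is not ≥ -46. All other constraints are satisfied.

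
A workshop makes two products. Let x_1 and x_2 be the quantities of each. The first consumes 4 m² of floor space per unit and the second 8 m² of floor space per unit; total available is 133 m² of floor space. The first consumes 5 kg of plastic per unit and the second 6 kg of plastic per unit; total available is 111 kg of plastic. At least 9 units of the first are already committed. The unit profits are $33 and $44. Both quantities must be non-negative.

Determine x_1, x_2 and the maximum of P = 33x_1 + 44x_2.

x_1 = 9, x_2 = 11, maximum P = 781

At the optimal vertex, 5x_1 + 6x_2 = 111 and x_1 = 9.
Solving simultaneously gives x_1 = 9, x_2 = 11.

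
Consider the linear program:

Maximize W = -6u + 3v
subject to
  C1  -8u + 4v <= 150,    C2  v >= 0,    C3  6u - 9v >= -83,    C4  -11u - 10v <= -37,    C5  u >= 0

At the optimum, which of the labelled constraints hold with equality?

C3 and C5

Extreme points and W = -6u + 3v:
  (37/11, 0) → W = -222/11
  (0, 83/9) → W = 83/3
  (0, 37/10) → W = 111/10
The feasible region is unbounded (it extends along (3, 2), (1, 0)), but W strictly decreases along every unbounded feasible direction, so there is no improving ray and the maximum is attained at a vertex.

The maximum is at (0, 83/9). Substituting into each constraint, equality holds for C3 and C5; the remaining constraints have slack.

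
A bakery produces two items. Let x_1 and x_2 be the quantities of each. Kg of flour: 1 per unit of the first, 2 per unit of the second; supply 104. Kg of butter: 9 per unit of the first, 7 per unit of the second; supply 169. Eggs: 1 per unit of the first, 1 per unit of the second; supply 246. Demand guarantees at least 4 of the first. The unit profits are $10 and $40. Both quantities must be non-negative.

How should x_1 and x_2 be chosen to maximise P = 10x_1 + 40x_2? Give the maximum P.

The binding constraints are 9x_1 + 7x_2 = 169 and x_1 = 4.
Solving simultaneously gives x_1 = 4, x_2 = 19.

x_1 = 4, x_2 = 19, maximum P = 800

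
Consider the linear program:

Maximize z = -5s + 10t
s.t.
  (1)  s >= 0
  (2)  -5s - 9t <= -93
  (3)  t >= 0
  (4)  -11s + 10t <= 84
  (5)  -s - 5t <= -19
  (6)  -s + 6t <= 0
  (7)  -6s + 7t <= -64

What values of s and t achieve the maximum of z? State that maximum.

s = 186/13, t = 31/13, maximum z = -620/13

Feasible corners and z = -5s + 10t:
  (147/8, 1/8) → z = -725/8
  (186/13, 31/13) → z = -620/13
  (19, 0) → z = -95
The feasible region is unbounded (it extends along (6, 1), (1, 0)), but z strictly decreases along every unbounded feasible direction, so there is no improving ray and the maximum is attained at a vertex.

The optimum lies where -5s - 9t = -93 and -s + 6t = 0.
Solving simultaneously gives s = 186/13, t = 31/13.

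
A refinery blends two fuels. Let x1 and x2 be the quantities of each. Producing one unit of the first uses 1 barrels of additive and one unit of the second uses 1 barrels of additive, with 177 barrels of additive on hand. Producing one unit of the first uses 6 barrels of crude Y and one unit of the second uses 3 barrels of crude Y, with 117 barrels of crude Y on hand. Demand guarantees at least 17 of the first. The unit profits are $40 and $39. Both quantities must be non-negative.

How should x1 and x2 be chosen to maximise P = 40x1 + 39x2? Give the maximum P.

Corner points and P = 40x1 + 39x2:
  (39/2, 0) → P = 780
  (17, 0) → P = 680
  (17, 5) → P = 875

The optimum lies where 6x1 + 3x2 = 117 and x1 = 17.
Solving simultaneously gives x1 = 17, x2 = 5.

x1 = 17, x2 = 5, maximum P = 875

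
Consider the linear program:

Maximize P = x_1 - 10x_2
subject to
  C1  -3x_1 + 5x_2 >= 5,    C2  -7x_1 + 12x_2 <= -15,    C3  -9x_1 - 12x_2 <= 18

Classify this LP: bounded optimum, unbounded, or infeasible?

The boundaries -3x_1 + 5x_2 = 5 and -7x_1 + 12x_2 = -15 meet at (-135, -80), but that point violates -9x_1 - 12x_2 ≤ 18. Every candidate vertex is excluded by some other constraint, so the feasible region is empty.

infeasible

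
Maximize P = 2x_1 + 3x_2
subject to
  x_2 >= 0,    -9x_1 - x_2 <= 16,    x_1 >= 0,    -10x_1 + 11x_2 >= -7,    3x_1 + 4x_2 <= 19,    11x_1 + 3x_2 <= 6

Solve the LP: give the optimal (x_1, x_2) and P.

The optimum lies where x_1 = 0 and 11x_1 + 3x_2 = 6.
Solving simultaneously gives x_1 = 0, x_2 = 2.

x_1 = 0, x_2 = 2, maximum P = 6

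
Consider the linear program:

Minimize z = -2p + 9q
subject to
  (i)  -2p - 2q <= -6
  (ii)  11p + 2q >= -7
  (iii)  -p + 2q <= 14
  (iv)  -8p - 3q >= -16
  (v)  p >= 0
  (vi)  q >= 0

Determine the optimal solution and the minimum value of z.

Extreme points and z = -2p + 9q:
  (7/5, 8/5) → z = 58/5
  (0, 3) → z = 27
  (0, 16/3) → z = 48

The optimum lies where -2p - 2q = -6 and -8p - 3q = -16.
Solving simultaneously gives p = 7/5, q = 8/5.

p = 7/5, q = 8/5, minimum z = 58/5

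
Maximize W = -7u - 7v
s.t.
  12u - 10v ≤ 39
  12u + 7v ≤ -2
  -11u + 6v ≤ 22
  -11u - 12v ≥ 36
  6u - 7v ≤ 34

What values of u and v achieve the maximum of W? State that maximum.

The optimum lies where -11u + 6v = 22 and 6u - 7v = 34.
Solving simultaneously gives u = -358/41, v = -506/41.

u = -358/41, v = -506/41, maximum W = 6048/41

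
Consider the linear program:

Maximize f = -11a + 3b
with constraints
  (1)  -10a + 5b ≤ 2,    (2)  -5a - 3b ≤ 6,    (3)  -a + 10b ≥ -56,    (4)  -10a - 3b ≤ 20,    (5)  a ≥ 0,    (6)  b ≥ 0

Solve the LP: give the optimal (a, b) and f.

The feasible region is unbounded (it extends along (10, 1), (1, 2)), but f strictly decreases along every unbounded feasible direction, so there is no improving ray and the maximum is attained at a vertex.

At the optimal vertex, -10a + 5b = 2 and a = 0.
Solving simultaneously gives a = 0, b = 2/5.

a = 0, b = 2/5, maximum f = 6/5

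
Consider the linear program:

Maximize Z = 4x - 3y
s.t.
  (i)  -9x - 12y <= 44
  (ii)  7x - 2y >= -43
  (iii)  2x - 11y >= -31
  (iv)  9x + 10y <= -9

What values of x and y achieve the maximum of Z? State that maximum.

Corner points and Z = 4x - 3y:
  (-302/51, 79/102) → Z = -2653/102
  (166/9, -35/2) → Z = 2273/18
  (-411/73, 131/73) → Z = -2037/73
  (-409/119, 261/119) → Z = -2419/119

The binding constraints are -9x - 12y = 44 and 9x + 10y = -9.
Solving simultaneously gives x = 166/9, y = -35/2.

x = 166/9, y = -35/2, maximum Z = 2273/18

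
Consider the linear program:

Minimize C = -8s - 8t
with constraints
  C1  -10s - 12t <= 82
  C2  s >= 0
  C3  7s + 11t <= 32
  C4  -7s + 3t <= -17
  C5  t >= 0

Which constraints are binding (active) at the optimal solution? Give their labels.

Corner points and C = -8s - 8t:
  (283/98, 15/14) → C = -1552/49
  (32/7, 0) → C = -256/7
  (17/7, 0) → C = -136/7

The minimum is at (32/7, 0). Substituting into each constraint, equality holds for C3 and C5; the remaining constraints have slack.

C3 and C5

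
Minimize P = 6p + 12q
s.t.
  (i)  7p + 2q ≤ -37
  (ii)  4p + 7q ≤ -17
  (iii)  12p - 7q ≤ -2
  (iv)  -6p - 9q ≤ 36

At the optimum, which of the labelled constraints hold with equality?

Feasible corners and P = 6p + 12q:
  (-225/41, 29/41) → P = -1002/41
  (-87/17, -10/17) → P = -642/17
  (-33/2, 7) → P = -15

The minimum is at (-87/17, -10/17). Substituting into each constraint, equality holds for (i) and (iv); the remaining constraints have slack.

(i) and (iv)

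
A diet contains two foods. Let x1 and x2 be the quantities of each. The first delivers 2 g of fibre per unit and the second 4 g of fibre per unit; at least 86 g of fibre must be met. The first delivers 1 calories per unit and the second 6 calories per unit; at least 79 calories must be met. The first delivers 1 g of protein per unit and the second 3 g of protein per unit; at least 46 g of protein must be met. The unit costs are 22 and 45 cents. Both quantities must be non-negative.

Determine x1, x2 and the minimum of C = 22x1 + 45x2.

The feasible region is unbounded (it extends along (0, 1), (1, 0)), but C strictly increases along every unbounded feasible direction, so there is no improving ray and the minimum is attained at a vertex.

The binding constraints are 2x1 + 4x2 = 86 and x1 + 6x2 = 79.
Solving simultaneously gives x1 = 25, x2 = 9.

x1 = 25, x2 = 9, minimum C = 955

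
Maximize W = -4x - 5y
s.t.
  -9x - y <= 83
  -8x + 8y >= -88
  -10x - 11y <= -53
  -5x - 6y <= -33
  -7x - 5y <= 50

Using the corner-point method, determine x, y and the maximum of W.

x = 9, y = -2, maximum W = -26

Extreme points and W = -4x - 5y:
  (-966/89, 1307/89) → W = -2671/89
  (9, -2) → W = -26
  (-9, 13) → W = -29
The feasible region is unbounded (it extends along (1, 1), (-1, 9)), but W strictly decreases along every unbounded feasible direction, so there is no improving ray and the maximum is attained at a vertex.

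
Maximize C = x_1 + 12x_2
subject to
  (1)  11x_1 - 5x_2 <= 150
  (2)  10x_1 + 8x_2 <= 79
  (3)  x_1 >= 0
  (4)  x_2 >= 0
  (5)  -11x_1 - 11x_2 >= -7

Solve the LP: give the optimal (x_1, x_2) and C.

x_1 = 0, x_2 = 7/11, maximum C = 84/11

Feasible corners and C = x_1 + 12x_2:
  (0, 0) → C = 0
  (0, 7/11) → C = 84/11
  (7/11, 0) → C = 7/11

At the optimal vertex, x_1 = 0 and -11x_1 - 11x_2 = -7.
Solving simultaneously gives x_1 = 0, x_2 = 7/11.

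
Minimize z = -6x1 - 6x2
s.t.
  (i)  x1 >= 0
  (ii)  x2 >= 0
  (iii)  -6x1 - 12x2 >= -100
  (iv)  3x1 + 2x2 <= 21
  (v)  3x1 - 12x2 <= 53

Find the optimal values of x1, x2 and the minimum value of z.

x1 = 13/6, x2 = 29/4, minimum z = -113/2

Vertices and z = -6x1 - 6x2:
  (0, 0) → z = 0
  (0, 25/3) → z = -50
  (7, 0) → z = -42
  (13/6, 29/4) → z = -113/2

The binding constraints are -6x1 - 12x2 = -100 and 3x1 + 2x2 = 21.
Solving simultaneously gives x1 = 13/6, x2 = 29/4.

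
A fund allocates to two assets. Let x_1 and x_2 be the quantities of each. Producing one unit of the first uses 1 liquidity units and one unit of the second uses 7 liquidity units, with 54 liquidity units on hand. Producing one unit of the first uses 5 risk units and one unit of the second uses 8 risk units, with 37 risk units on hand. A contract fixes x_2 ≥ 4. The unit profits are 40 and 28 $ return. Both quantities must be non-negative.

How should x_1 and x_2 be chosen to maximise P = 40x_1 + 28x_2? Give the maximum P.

Vertices and P = 40x_1 + 28x_2:
  (0, 37/8) → P = 259/2
  (0, 4) → P = 112
  (1, 4) → P = 152

x_1 = 1, x_2 = 4, maximum P = 152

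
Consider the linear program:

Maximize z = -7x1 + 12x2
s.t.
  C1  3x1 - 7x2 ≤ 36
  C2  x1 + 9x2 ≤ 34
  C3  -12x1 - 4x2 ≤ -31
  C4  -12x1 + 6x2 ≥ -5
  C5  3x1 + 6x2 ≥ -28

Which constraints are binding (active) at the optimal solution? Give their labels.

C2 and C3

Extreme points and z = -7x1 + 12x2:
  (11/8, 29/8) → z = 271/8
  (83/38, 403/114) → z = 1031/38
  (103/60, 13/5) → z = 1151/60

The maximum is at (11/8, 29/8). Substituting into each constraint, equality holds for C2 and C3; the remaining constraints have slack.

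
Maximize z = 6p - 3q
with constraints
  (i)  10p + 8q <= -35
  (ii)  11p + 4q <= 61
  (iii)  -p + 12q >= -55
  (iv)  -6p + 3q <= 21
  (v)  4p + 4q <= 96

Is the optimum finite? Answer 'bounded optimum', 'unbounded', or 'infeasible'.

Corner points and z = 6p - 3q:
  (5/32, -585/128) → z = 1875/128
  (-7/2, 0) → z = -21
  (-139/23, -117/23) → z = -21
The feasible region has finitely many vertices and no improving ray; the maximum is 1875/128 at (5/32, -585/128).

bounded optimum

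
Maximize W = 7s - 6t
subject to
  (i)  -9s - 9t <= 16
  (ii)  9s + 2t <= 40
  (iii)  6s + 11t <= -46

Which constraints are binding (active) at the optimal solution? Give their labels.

(i) and (ii)

Extreme points and W = 7s - 6t:
  (56/9, -8) → W = 824/9
  (238/45, -106/15) → W = 3574/45
  (532/87, -218/29) → W = 7648/87

The maximum is at (56/9, -8). Substituting into each constraint, equality holds for (i) and (ii); the remaining constraints have slack.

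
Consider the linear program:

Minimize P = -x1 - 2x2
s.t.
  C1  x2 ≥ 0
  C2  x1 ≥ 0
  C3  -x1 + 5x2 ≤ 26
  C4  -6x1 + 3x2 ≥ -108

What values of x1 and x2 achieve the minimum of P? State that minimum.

Corner points and P = -x1 - 2x2:
  (0, 0) → P = 0
  (18, 0) → P = -18
  (0, 26/5) → P = -52/5
  (206/9, 88/9) → P = -382/9

The optimum lies where -x1 + 5x2 = 26 and -6x1 + 3x2 = -108.
Solving simultaneously gives x1 = 206/9, x2 = 88/9.

x1 = 206/9, x2 = 88/9, minimum P = -382/9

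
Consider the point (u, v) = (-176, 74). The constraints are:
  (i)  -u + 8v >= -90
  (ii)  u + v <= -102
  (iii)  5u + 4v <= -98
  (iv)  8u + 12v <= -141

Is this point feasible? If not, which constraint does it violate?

(i): 768 ≥ -90 ✓
(ii): -102 ≤ -102 ✓
(iii): -584 ≤ -98 ✓
(iv): -520 ≤ -141 ✓

feasible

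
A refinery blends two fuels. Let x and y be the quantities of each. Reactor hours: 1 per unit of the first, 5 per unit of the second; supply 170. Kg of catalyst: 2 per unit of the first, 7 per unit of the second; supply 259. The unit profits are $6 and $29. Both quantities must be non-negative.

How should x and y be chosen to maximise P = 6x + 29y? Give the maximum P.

Extreme points and P = 6x + 29y:
  (0, 0) → P = 0
  (0, 34) → P = 986
  (259/2, 0) → P = 777
  (35, 27) → P = 993

At the optimal vertex, x + 5y = 170 and 2x + 7y = 259.
Solving simultaneously gives x = 35, y = 27.

x = 35, y = 27, maximum P = 993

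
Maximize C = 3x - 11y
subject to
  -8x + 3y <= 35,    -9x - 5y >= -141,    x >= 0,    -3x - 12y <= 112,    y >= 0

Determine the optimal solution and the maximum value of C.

Vertices and C = 3x - 11y:
  (248/67, 1443/67) → C = -15129/67
  (0, 35/3) → C = -385/3
  (47/3, 0) → C = 47
  (0, 0) → C = 0

The optimum lies where -9x - 5y = -141 and y = 0.
Solving simultaneously gives x = 47/3, y = 0.

x = 47/3, y = 0, maximum C = 47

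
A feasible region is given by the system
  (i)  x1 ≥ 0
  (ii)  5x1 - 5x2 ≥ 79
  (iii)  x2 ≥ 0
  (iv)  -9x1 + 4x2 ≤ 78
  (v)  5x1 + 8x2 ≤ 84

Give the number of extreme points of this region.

The feasible vertices (each the meet of two boundaries and inside every other half-plane) are:
  (79/5, 0)
  (1052/65, 5/13)
  (84/5, 0)

3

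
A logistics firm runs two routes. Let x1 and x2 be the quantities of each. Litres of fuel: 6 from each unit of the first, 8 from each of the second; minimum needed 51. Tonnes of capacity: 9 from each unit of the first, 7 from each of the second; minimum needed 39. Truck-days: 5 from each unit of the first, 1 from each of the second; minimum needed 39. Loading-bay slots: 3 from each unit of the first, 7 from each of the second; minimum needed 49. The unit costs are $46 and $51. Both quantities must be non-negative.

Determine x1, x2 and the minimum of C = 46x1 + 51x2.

Vertices and C = 46x1 + 51x2:
  (0, 39) → C = 1989
  (49/3, 0) → C = 2254/3
  (7, 4) → C = 526
The feasible region is unbounded (it extends along (0, 1), (1, 0)), but C strictly increases along every unbounded feasible direction, so there is no improving ray and the minimum is attained at a vertex.

x1 = 7, x2 = 4, minimum C = 526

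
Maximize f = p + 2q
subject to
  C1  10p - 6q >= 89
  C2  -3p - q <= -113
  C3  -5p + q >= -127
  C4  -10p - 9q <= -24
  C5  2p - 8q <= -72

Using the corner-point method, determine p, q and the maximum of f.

Feasible corners and f = p + 2q:
  (767/28, 863/28) → f = 2493/28
  (673/20, 165/4) → f = 2323/20
  (30, 23) → f = 76

p = 673/20, q = 165/4, maximum f = 2323/20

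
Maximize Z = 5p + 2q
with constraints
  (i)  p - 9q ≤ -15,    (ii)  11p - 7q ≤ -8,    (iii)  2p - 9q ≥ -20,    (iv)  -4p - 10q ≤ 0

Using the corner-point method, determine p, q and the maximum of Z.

p = 4/5, q = 12/5, maximum Z = 44/5

Feasible corners and Z = 5p + 2q:
  (33/92, 157/92) → Z = 479/92
  (-75/23, 30/23) → Z = -315/23
  (4/5, 12/5) → Z = 44/5
  (-25/7, 10/7) → Z = -15

The optimum lies where 11p - 7q = -8 and 2p - 9q = -20.
Solving simultaneously gives p = 4/5, q = 12/5.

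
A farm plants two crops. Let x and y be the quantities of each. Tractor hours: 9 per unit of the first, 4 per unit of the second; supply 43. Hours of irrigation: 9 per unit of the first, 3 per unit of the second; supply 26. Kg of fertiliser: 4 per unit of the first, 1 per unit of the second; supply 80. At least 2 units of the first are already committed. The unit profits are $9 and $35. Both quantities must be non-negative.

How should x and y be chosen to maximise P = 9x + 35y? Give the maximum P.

x = 2, y = 8/3, maximum P = 334/3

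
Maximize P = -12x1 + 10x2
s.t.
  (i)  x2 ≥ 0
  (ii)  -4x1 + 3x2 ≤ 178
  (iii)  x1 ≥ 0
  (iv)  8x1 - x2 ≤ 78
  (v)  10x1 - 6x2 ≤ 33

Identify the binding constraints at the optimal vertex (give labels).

Extreme points and P = -12x1 + 10x2:
  (0, 0) → P = 0
  (33/10, 0) → P = -198/5
  (0, 178/3) → P = 1780/3
  (103/5, 434/5) → P = 3104/5
  (435/38, 258/19) → P = -30/19

The maximum is at (103/5, 434/5). Substituting into each constraint, equality holds for (ii) and (iv); the remaining constraints have slack.

(ii) and (iv)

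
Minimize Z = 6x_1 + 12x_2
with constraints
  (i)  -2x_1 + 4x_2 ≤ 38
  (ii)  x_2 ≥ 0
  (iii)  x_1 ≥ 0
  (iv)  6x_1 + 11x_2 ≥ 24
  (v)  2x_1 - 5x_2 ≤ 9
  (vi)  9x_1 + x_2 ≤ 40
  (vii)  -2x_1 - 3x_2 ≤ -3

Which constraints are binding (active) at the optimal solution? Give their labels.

Extreme points and Z = 6x_1 + 12x_2:
  (0, 19/2) → Z = 114
  (61/19, 211/19) → Z = 2898/19
  (4, 0) → Z = 24
  (40/9, 0) → Z = 80/3
  (0, 24/11) → Z = 288/11

The minimum is at (4, 0). Substituting into each constraint, equality holds for (ii) and (iv); the remaining constraints have slack.

(ii) and (iv)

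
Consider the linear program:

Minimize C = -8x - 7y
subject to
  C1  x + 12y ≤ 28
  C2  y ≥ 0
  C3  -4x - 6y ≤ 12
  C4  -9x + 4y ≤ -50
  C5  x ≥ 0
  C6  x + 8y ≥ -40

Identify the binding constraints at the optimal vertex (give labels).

Extreme points and C = -8x - 7y:
  (28, 0) → C = -224
  (89/14, 101/56) → C = -3555/56
  (50/9, 0) → C = -400/9

The minimum is at (28, 0). Substituting into each constraint, equality holds for C1 and C2; the remaining constraints have slack.

C1 and C2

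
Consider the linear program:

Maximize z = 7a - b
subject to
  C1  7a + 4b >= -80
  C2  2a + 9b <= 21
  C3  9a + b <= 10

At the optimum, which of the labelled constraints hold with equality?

Vertices and z = 7a - b:
  (-804/55, 307/55) → z = -1187/11
  (120/29, -790/29) → z = 1630/29
  (69/79, 169/79) → z = 314/79

The maximum is at (120/29, -790/29). Substituting into each constraint, equality holds for C1 and C3; the remaining constraints have slack.

C1 and C3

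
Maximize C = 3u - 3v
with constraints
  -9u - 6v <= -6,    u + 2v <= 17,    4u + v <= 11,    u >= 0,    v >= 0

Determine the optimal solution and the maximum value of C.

Feasible corners and C = 3u - 3v:
  (0, 1) → C = -3
  (2/3, 0) → C = 2
  (5/7, 57/7) → C = -156/7
  (0, 17/2) → C = -51/2
  (11/4, 0) → C = 33/4

The optimum lies where 4u + v = 11 and v = 0.
Solving simultaneously gives u = 11/4, v = 0.

u = 11/4, v = 0, maximum C = 33/4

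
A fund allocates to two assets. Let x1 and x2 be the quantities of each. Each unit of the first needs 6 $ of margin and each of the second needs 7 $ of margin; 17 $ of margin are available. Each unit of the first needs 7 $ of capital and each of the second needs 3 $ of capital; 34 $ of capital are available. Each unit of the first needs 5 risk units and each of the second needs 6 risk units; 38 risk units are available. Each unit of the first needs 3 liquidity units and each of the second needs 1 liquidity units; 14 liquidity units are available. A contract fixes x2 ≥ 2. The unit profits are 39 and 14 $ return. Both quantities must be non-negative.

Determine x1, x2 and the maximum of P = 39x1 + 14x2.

Feasible corners and P = 39x1 + 14x2:
  (0, 17/7) → P = 34
  (0, 2) → P = 28
  (1/2, 2) → P = 95/2

x1 = 1/2, x2 = 2, maximum P = 95/2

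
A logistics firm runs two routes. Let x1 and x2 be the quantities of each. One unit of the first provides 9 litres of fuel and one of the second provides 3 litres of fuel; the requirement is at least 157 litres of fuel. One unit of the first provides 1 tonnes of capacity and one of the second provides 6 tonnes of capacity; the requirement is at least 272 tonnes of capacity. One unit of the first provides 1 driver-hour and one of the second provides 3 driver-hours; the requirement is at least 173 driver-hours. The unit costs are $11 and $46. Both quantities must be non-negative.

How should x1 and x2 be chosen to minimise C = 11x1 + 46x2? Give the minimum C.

The feasible region is unbounded (it extends along (0, 1), (1, 0)), but C strictly increases along every unbounded feasible direction, so there is no improving ray and the minimum is attained at a vertex.

x1 = 74, x2 = 33, minimum C = 2332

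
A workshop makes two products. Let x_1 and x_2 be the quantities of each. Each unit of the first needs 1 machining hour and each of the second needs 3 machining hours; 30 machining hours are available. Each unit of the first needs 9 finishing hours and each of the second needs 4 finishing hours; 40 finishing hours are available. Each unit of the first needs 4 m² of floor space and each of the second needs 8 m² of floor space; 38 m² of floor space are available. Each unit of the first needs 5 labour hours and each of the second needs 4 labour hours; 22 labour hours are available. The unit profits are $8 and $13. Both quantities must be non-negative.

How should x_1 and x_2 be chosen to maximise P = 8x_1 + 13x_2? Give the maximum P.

x_1 = 1, x_2 = 17/4, maximum P = 253/4

Vertices and P = 8x_1 + 13x_2:
  (0, 0) → P = 0
  (0, 19/4) → P = 247/4
  (22/5, 0) → P = 176/5
  (1, 17/4) → P = 253/4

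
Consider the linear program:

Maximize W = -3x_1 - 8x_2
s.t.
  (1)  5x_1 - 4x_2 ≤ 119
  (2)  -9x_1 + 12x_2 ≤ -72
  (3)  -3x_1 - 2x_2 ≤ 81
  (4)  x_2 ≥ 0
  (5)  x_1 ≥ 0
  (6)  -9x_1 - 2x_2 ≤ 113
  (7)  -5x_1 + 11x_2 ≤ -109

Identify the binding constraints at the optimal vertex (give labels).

Corner points and W = -3x_1 - 8x_2:
  (119/5, 0) → W = -357/5
  (873/35, 10/7) → W = -3019/35
  (109/5, 0) → W = -327/5

The maximum is at (109/5, 0). Substituting into each constraint, equality holds for (4) and (7); the remaining constraints have slack.

(4) and (7)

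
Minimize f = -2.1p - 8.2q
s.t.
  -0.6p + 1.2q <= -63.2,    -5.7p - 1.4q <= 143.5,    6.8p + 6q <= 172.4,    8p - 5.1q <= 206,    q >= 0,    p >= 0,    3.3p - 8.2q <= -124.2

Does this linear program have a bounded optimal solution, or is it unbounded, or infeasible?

The boundaries 6.8p + 6q = 172.4 and p = 0 meet at (0, 431/15), but that point violates -0.6p + 1.2q ≤ -63.2. Every candidate vertex is excluded by some other constraint, so the feasible region is empty.

infeasible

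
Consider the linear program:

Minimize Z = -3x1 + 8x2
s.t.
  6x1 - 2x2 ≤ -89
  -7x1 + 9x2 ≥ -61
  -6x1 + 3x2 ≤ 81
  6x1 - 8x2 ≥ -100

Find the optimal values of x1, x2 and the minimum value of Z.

Corner points and Z = -3x1 + 8x2:
  (-923/40, -989/40) → Z = -5143/40
  (-35/2, -8) → Z = -23/2
  (-304/11, -311/11) → Z = -1576/11

At the optimal vertex, -7x1 + 9x2 = -61 and -6x1 + 3x2 = 81.
Solving simultaneously gives x1 = -304/11, x2 = -311/11.

x1 = -304/11, x2 = -311/11, minimum Z = -1576/11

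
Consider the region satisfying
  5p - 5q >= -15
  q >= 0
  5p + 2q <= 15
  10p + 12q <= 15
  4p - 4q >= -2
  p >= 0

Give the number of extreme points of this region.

The feasible vertices (each the meet of two boundaries and inside every other half-plane) are:
  (3/2, 0)
  (0, 0)
  (9/22, 10/11)
  (0, 1/2)

4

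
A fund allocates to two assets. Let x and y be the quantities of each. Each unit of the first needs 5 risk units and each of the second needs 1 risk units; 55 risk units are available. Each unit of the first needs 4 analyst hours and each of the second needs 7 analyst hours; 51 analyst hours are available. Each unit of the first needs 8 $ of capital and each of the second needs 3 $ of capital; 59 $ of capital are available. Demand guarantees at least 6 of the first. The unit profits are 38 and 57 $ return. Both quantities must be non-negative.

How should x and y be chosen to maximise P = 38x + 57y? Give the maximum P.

x = 6, y = 11/3, maximum P = 437

Extreme points and P = 38x + 57y:
  (59/8, 0) → P = 1121/4
  (6, 0) → P = 228
  (6, 11/3) → P = 437

The optimum lies where 8x + 3y = 59 and x = 6.
Solving simultaneously gives x = 6, y = 11/3.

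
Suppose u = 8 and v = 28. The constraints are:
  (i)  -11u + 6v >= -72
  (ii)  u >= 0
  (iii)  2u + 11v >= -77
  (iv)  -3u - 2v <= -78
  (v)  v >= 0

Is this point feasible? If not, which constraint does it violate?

feasible

(i): 80 ≥ -72 ✓
(ii): 8 ≥ 0 ✓
(iii): 324 ≥ -77 ✓
(iv): -80 ≤ -78 ✓
(v): 28 ≥ 0 ✓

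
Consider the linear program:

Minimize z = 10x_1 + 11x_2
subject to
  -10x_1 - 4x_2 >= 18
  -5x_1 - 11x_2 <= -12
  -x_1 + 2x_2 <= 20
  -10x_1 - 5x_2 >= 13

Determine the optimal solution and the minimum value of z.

Corner points and z = 10x_1 + 11x_2:
  (-41/15, 7/3) → z = -5/3
  (-19/5, 5) → z = 17
  (-28/3, 16/3) → z = -104/3
  (-126/25, 187/25) → z = 797/25

The binding constraints are -5x_1 - 11x_2 = -12 and -x_1 + 2x_2 = 20.
Solving simultaneously gives x_1 = -28/3, x_2 = 16/3.

x_1 = -28/3, x_2 = 16/3, minimum z = -104/3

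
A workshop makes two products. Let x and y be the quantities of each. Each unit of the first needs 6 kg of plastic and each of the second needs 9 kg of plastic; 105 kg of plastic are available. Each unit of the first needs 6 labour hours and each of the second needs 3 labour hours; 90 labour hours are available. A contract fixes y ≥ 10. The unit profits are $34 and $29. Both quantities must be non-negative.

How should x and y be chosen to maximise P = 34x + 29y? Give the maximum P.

Vertices and P = 34x + 29y:
  (0, 35/3) → P = 1015/3
  (0, 10) → P = 290
  (5/2, 10) → P = 375

The binding constraints are 6x + 9y = 105 and y = 10.
Solving simultaneously gives x = 5/2, y = 10.

x = 5/2, y = 10, maximum P = 375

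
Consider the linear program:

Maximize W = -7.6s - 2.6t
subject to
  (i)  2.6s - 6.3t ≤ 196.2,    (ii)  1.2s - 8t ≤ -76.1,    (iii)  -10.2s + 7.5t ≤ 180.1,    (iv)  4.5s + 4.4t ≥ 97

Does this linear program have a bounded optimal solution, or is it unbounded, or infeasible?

bounded optimum

Corner points and W = -7.6s - 2.6t:
  (204903/1324, 21665/662) → W = -2087401/1655
  (11029/1032, 15295/1376) → W = -2272913/20640
  (-6494/7863, 59995/2621) → W = -2093033/39315
The feasible region has finitely many vertices and no improving ray; the maximum is -2093033/39315 at (-6494/7863, 59995/2621).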